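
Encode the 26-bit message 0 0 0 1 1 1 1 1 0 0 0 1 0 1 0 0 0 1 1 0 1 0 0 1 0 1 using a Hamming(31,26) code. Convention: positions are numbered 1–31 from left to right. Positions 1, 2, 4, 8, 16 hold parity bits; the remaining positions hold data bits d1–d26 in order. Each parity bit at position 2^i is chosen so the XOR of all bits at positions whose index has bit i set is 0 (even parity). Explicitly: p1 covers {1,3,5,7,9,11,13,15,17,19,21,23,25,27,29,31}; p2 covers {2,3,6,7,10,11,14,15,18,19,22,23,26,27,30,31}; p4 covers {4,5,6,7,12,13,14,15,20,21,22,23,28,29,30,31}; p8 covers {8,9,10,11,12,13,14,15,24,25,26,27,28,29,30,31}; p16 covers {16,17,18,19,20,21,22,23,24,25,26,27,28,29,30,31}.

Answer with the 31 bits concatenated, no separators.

0101001011110001101000110100101

Place data at non-parity positions: p1 p2 0 p4 0 0 1 p8 1 1 1 1 0 0 0 p16 1 0 1 0 0 0 1 1 0 1 0 0 1 0 1
p1 (pos 1,3,5,7,9,11,13,15,17,19,21,23,25,27,29,31): XOR of data positions = 0⊕0⊕1⊕1⊕1⊕0⊕0⊕1⊕1⊕0⊕1⊕0⊕0⊕1⊕1 = 0
p2 (pos 2,3,6,7,10,11,14,15,18,19,22,23,26,27,30,31): XOR of data positions = 0⊕0⊕1⊕1⊕1⊕0⊕0⊕0⊕1⊕0⊕1⊕1⊕0⊕0⊕1 = 1
p4 (pos 4,5,6,7,12,13,14,15,20,21,22,23,28,29,30,31): XOR of data positions = 0⊕0⊕1⊕1⊕0⊕0⊕0⊕0⊕0⊕0⊕1⊕0⊕1⊕0⊕1 = 1
p8 (pos 8,9,10,11,12,13,14,15,24,25,26,27,28,29,30,31): XOR of data positions = 1⊕1⊕1⊕1⊕0⊕0⊕0⊕1⊕0⊕1⊕0⊕0⊕1⊕0⊕1 = 0
p16 (pos 16,17,18,19,20,21,22,23,24,25,26,27,28,29,30,31): XOR of data positions = 1⊕0⊕1⊕0⊕0⊕0⊕1⊕1⊕0⊕1⊕0⊕0⊕1⊕0⊕1 = 1
Codeword: 0101001011110001101000110100101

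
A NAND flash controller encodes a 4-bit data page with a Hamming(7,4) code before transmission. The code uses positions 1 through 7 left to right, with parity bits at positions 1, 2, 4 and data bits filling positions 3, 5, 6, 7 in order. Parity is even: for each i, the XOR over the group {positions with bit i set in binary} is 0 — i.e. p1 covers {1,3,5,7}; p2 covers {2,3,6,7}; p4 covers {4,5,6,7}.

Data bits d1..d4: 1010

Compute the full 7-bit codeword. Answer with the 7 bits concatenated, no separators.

1011010

Place data at non-parity positions: p1 p2 1 p4 0 1 0
p1 (pos 1,3,5,7): XOR of data positions = 1⊕0⊕0 = 1
p2 (pos 2,3,6,7): XOR of data positions = 1⊕1⊕0 = 0
p4 (pos 4,5,6,7): XOR of data positions = 0⊕1⊕0 = 1
Codeword: 1011010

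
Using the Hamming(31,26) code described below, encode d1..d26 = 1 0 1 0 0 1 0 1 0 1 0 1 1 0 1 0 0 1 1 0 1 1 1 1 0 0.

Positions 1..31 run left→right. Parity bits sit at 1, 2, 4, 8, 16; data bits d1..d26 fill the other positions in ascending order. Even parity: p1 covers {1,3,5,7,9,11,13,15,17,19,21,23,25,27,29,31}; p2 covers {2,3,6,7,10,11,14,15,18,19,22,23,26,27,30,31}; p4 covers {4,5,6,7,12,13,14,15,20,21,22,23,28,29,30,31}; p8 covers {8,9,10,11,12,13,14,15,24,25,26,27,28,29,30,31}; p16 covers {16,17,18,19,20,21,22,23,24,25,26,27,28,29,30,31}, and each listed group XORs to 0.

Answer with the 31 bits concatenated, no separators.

Place data at non-parity positions: p1 p2 1 p4 0 1 0 p8 0 1 0 1 0 1 0 p16 1 1 0 1 0 0 1 1 0 1 1 1 1 0 0
p1 (pos 1,3,5,7,9,11,13,15,17,19,21,23,25,27,29,31): XOR of data positions = 1⊕0⊕0⊕0⊕0⊕0⊕0⊕1⊕0⊕0⊕1⊕0⊕1⊕1⊕0 = 1
p2 (pos 2,3,6,7,10,11,14,15,18,19,22,23,26,27,30,31): XOR of data positions = 1⊕1⊕0⊕1⊕0⊕1⊕0⊕1⊕0⊕0⊕1⊕1⊕1⊕0⊕0 = 0
p4 (pos 4,5,6,7,12,13,14,15,20,21,22,23,28,29,30,31): XOR of data positions = 0⊕1⊕0⊕1⊕0⊕1⊕0⊕1⊕0⊕0⊕1⊕1⊕1⊕0⊕0 = 1
p8 (pos 8,9,10,11,12,13,14,15,24,25,26,27,28,29,30,31): XOR of data positions = 0⊕1⊕0⊕1⊕0⊕1⊕0⊕1⊕0⊕1⊕1⊕1⊕1⊕0⊕0 = 0
p16 (pos 16,17,18,19,20,21,22,23,24,25,26,27,28,29,30,31): XOR of data positions = 1⊕1⊕0⊕1⊕0⊕0⊕1⊕1⊕0⊕1⊕1⊕1⊕1⊕0⊕0 = 1
Codeword: 1011010001010101110100110111100

1011010001010101110100110111100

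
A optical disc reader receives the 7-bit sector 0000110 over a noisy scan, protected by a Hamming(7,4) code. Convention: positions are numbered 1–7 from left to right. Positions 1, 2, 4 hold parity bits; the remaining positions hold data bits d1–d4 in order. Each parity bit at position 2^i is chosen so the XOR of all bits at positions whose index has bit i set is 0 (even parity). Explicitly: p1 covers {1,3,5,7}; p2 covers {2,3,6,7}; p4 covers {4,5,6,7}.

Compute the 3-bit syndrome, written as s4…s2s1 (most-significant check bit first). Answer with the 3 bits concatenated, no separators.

s1 (pos 1,3,5,7): 0⊕0⊕1⊕0 = 1
s2 (pos 2,3,6,7): 0⊕0⊕1⊕0 = 1
s4 (pos 4,5,6,7): 0⊕1⊕1⊕0 = 0
Syndrome s4…s1 = 011 → error at position 3.

011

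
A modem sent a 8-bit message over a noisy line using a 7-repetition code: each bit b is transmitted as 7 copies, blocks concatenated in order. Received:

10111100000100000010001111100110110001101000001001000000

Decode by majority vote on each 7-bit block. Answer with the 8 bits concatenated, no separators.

10011000

Block 1 (1011110): 5 ones → 1
Block 2 (0000100): 1 one → 0
Block 3 (0000100): 1 one → 0
Block 4 (0111110): 5 ones → 1
Block 5 (0110110): 4 ones → 1
Block 6 (0011010): 3 ones → 0
Block 7 (0000100): 1 one → 0
Block 8 (1000000): 1 one → 0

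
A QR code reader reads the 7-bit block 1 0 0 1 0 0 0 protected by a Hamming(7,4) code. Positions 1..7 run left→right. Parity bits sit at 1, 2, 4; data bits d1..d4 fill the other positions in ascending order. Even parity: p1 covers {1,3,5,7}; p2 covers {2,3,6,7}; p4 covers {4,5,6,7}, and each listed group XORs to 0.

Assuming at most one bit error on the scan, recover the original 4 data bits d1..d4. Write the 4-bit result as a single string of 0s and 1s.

s1 (pos 1,3,5,7): 1⊕0⊕0⊕0 = 1
s2 (pos 2,3,6,7): 0⊕0⊕0⊕0 = 0
s4 (pos 4,5,6,7): 1⊕0⊕0⊕0 = 1
Syndrome s4…s1 = 101 → error at position 5.
Flip position 5: 1001000 → 1001100
Read data bits from positions 3,5,6,7: 0100

0100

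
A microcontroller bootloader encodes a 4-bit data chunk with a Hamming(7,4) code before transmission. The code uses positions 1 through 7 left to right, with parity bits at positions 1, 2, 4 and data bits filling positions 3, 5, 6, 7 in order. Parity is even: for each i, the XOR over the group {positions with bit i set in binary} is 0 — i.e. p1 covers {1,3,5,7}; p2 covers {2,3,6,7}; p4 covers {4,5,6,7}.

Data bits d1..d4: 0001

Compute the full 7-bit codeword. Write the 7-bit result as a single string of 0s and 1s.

Place data at non-parity positions: p1 p2 0 p4 0 0 1
p1 (pos 1,3,5,7): XOR of data positions = 0⊕0⊕1 = 1
p2 (pos 2,3,6,7): XOR of data positions = 0⊕0⊕1 = 1
p4 (pos 4,5,6,7): XOR of data positions = 0⊕0⊕1 = 1
Codeword: 1101001

1101001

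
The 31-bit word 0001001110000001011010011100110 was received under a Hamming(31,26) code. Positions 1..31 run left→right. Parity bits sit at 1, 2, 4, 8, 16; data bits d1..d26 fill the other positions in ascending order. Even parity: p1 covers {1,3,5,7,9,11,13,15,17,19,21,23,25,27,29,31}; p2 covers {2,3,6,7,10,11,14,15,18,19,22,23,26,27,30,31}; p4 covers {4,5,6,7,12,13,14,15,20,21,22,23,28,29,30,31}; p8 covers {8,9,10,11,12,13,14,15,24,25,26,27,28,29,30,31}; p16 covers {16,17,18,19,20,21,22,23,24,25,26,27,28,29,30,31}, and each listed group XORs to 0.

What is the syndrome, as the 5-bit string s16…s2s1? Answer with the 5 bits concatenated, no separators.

s1 (pos 1,3,5,7,9,11,13,15,17,19,21,23,25,27,29,31): 0⊕0⊕0⊕1⊕1⊕0⊕0⊕0⊕0⊕1⊕1⊕0⊕1⊕0⊕1⊕0 = 0
s2 (pos 2,3,6,7,10,11,14,15,18,19,22,23,26,27,30,31): 0⊕0⊕0⊕1⊕0⊕0⊕0⊕0⊕1⊕1⊕0⊕0⊕1⊕0⊕1⊕0 = 1
s4 (pos 4,5,6,7,12,13,14,15,20,21,22,23,28,29,30,31): 1⊕0⊕0⊕1⊕0⊕0⊕0⊕0⊕0⊕1⊕0⊕0⊕0⊕1⊕1⊕0 = 1
s8 (pos 8,9,10,11,12,13,14,15,24,25,26,27,28,29,30,31): 1⊕1⊕0⊕0⊕0⊕0⊕0⊕0⊕1⊕1⊕1⊕0⊕0⊕1⊕1⊕0 = 1
s16 (pos 16,17,18,19,20,21,22,23,24,25,26,27,28,29,30,31): 1⊕0⊕1⊕1⊕0⊕1⊕0⊕0⊕1⊕1⊕1⊕0⊕0⊕1⊕1⊕0 = 1
Syndrome s16…s1 = 11110 → error at position 30.

11110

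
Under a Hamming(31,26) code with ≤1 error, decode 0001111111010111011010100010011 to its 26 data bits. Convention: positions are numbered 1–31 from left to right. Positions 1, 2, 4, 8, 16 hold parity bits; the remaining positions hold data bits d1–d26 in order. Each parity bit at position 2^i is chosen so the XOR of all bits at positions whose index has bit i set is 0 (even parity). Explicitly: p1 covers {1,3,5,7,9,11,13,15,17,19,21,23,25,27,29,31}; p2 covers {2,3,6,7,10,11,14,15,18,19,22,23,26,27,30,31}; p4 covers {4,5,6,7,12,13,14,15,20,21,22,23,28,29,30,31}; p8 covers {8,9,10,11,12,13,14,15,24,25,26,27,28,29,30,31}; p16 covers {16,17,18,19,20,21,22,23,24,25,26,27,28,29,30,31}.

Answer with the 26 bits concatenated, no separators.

01111101010011010100010011

s1 (pos 1,3,5,7,9,11,13,15,17,19,21,23,25,27,29,31): 0⊕0⊕1⊕1⊕1⊕0⊕0⊕1⊕0⊕1⊕1⊕1⊕0⊕1⊕0⊕1 = 1
s2 (pos 2,3,6,7,10,11,14,15,18,19,22,23,26,27,30,31): 0⊕0⊕1⊕1⊕1⊕0⊕1⊕1⊕1⊕1⊕0⊕1⊕0⊕1⊕1⊕1 = 1
s4 (pos 4,5,6,7,12,13,14,15,20,21,22,23,28,29,30,31): 1⊕1⊕1⊕1⊕1⊕0⊕1⊕1⊕0⊕1⊕0⊕1⊕0⊕0⊕1⊕1 = 1
s8 (pos 8,9,10,11,12,13,14,15,24,25,26,27,28,29,30,31): 1⊕1⊕1⊕0⊕1⊕0⊕1⊕1⊕0⊕0⊕0⊕1⊕0⊕0⊕1⊕1 = 1
s16 (pos 16,17,18,19,20,21,22,23,24,25,26,27,28,29,30,31): 1⊕0⊕1⊕1⊕0⊕1⊕0⊕1⊕0⊕0⊕0⊕1⊕0⊕0⊕1⊕1 = 0
Syndrome s16…s1 = 01111 → error at position 15.
Flip position 15: 0001111111010111011010100010011 → 0001111111010101011010100010011
Read data bits from positions 3,5,6,7,9,10,11,12,13,14,15,17,18,19,20,21,22,23,24,25,26,27,28,29,30,31: 01111101010011010100010011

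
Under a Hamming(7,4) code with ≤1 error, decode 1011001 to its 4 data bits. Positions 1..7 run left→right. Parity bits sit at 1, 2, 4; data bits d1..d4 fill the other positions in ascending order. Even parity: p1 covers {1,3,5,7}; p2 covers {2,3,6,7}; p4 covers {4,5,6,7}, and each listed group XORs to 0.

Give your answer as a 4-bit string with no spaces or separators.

1001

s1 (pos 1,3,5,7): 1⊕1⊕0⊕1 = 1
s2 (pos 2,3,6,7): 0⊕1⊕0⊕1 = 0
s4 (pos 4,5,6,7): 1⊕0⊕0⊕1 = 0
Syndrome s4…s1 = 001 → error at position 1.
Flip position 1: 1011001 → 0011001
Read data bits from positions 3,5,6,7: 1001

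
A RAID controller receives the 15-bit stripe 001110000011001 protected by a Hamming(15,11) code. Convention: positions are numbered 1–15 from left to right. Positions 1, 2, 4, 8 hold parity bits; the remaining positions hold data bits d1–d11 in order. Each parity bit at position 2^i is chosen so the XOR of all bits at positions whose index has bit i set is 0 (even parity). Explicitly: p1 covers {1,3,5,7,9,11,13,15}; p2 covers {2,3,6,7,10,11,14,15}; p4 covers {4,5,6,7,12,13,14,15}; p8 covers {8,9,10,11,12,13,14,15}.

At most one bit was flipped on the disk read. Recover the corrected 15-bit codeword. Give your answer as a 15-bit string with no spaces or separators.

s1 (pos 1,3,5,7,9,11,13,15): 0⊕1⊕1⊕0⊕0⊕1⊕0⊕1 = 0
s2 (pos 2,3,6,7,10,11,14,15): 0⊕1⊕0⊕0⊕0⊕1⊕0⊕1 = 1
s4 (pos 4,5,6,7,12,13,14,15): 1⊕1⊕0⊕0⊕1⊕0⊕0⊕1 = 0
s8 (pos 8,9,10,11,12,13,14,15): 0⊕0⊕0⊕1⊕1⊕0⊕0⊕1 = 1
Syndrome s8…s1 = 1010 → error at position 10.
Flip position 10: 001110000011001 → 001110000111001

001110000111001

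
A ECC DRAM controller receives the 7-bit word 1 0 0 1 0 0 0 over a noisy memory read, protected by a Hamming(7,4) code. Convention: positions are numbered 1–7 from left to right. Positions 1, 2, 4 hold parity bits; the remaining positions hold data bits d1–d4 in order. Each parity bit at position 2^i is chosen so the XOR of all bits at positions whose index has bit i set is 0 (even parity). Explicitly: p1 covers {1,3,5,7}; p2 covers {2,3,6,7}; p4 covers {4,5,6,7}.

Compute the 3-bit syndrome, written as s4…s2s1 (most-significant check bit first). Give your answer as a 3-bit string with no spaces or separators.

s1 (pos 1,3,5,7): 1⊕0⊕0⊕0 = 1
s2 (pos 2,3,6,7): 0⊕0⊕0⊕0 = 0
s4 (pos 4,5,6,7): 1⊕0⊕0⊕0 = 1
Syndrome s4…s1 = 101 → error at position 5.

101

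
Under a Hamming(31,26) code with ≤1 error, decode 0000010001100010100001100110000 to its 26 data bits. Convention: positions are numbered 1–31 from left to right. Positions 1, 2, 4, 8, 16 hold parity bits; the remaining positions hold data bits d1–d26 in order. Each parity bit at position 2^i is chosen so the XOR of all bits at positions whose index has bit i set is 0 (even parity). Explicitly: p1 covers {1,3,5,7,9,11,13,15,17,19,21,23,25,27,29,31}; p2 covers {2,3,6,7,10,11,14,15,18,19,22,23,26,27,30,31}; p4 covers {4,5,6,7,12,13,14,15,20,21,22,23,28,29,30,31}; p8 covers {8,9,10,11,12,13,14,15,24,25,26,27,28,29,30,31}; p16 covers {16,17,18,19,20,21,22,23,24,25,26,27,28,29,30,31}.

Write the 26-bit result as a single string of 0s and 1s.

00100110001100001101110000

s1 (pos 1,3,5,7,9,11,13,15,17,19,21,23,25,27,29,31): 0⊕0⊕0⊕0⊕0⊕1⊕0⊕1⊕1⊕0⊕0⊕1⊕0⊕1⊕0⊕0 = 1
s2 (pos 2,3,6,7,10,11,14,15,18,19,22,23,26,27,30,31): 0⊕0⊕1⊕0⊕1⊕1⊕0⊕1⊕0⊕0⊕1⊕1⊕1⊕1⊕0⊕0 = 0
s4 (pos 4,5,6,7,12,13,14,15,20,21,22,23,28,29,30,31): 0⊕0⊕1⊕0⊕0⊕0⊕0⊕1⊕0⊕0⊕1⊕1⊕0⊕0⊕0⊕0 = 0
s8 (pos 8,9,10,11,12,13,14,15,24,25,26,27,28,29,30,31): 0⊕0⊕1⊕1⊕0⊕0⊕0⊕1⊕0⊕0⊕1⊕1⊕0⊕0⊕0⊕0 = 1
s16 (pos 16,17,18,19,20,21,22,23,24,25,26,27,28,29,30,31): 0⊕1⊕0⊕0⊕0⊕0⊕1⊕1⊕0⊕0⊕1⊕1⊕0⊕0⊕0⊕0 = 1
Syndrome s16…s1 = 11001 → error at position 25.
Flip position 25: 0000010001100010100001100110000 → 0000010001100010100001101110000
Read data bits from positions 3,5,6,7,9,10,11,12,13,14,15,17,18,19,20,21,22,23,24,25,26,27,28,29,30,31: 00100110001100001101110000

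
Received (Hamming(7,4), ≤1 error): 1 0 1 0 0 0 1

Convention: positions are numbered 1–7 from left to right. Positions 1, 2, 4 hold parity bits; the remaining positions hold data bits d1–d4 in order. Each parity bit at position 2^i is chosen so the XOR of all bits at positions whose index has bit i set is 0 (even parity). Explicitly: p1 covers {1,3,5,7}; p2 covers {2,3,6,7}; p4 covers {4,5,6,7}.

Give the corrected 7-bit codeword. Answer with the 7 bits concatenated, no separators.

1010101

s1 (pos 1,3,5,7): 1⊕1⊕0⊕1 = 1
s2 (pos 2,3,6,7): 0⊕1⊕0⊕1 = 0
s4 (pos 4,5,6,7): 0⊕0⊕0⊕1 = 1
Syndrome s4…s1 = 101 → error at position 5.
Flip position 5: 1010001 → 1010101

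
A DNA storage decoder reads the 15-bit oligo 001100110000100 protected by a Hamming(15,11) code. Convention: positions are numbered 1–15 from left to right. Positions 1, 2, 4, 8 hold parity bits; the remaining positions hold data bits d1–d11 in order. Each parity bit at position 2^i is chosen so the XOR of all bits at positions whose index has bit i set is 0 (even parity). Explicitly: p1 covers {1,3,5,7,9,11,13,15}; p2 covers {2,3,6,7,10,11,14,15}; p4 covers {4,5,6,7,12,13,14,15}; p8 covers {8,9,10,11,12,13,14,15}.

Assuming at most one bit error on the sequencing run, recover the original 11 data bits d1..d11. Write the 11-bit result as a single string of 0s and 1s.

11010000100

s1 (pos 1,3,5,7,9,11,13,15): 0⊕1⊕0⊕1⊕0⊕0⊕1⊕0 = 1
s2 (pos 2,3,6,7,10,11,14,15): 0⊕1⊕0⊕1⊕0⊕0⊕0⊕0 = 0
s4 (pos 4,5,6,7,12,13,14,15): 1⊕0⊕0⊕1⊕0⊕1⊕0⊕0 = 1
s8 (pos 8,9,10,11,12,13,14,15): 1⊕0⊕0⊕0⊕0⊕1⊕0⊕0 = 0
Syndrome s8…s1 = 0101 → error at position 5.
Flip position 5: 001100110000100 → 001110110000100
Read data bits from positions 3,5,6,7,9,10,11,12,13,14,15: 11010000100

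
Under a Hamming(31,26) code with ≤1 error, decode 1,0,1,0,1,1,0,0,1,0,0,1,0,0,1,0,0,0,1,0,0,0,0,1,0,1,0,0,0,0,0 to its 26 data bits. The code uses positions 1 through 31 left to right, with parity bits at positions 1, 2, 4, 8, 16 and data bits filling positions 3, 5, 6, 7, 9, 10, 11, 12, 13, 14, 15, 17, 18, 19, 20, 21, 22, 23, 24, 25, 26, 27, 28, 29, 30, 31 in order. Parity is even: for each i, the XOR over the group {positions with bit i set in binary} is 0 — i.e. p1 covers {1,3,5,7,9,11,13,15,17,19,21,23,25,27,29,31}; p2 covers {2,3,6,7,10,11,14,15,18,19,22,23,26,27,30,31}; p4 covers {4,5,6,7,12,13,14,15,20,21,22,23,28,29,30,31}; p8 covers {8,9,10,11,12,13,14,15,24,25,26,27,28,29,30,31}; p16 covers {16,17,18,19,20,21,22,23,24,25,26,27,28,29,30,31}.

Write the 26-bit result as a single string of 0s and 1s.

s1 (pos 1,3,5,7,9,11,13,15,17,19,21,23,25,27,29,31): 1⊕1⊕1⊕0⊕1⊕0⊕0⊕1⊕0⊕1⊕0⊕0⊕0⊕0⊕0⊕0 = 0
s2 (pos 2,3,6,7,10,11,14,15,18,19,22,23,26,27,30,31): 0⊕1⊕1⊕0⊕0⊕0⊕0⊕1⊕0⊕1⊕0⊕0⊕1⊕0⊕0⊕0 = 1
s4 (pos 4,5,6,7,12,13,14,15,20,21,22,23,28,29,30,31): 0⊕1⊕1⊕0⊕1⊕0⊕0⊕1⊕0⊕0⊕0⊕0⊕0⊕0⊕0⊕0 = 0
s8 (pos 8,9,10,11,12,13,14,15,24,25,26,27,28,29,30,31): 0⊕1⊕0⊕0⊕1⊕0⊕0⊕1⊕1⊕0⊕1⊕0⊕0⊕0⊕0⊕0 = 1
s16 (pos 16,17,18,19,20,21,22,23,24,25,26,27,28,29,30,31): 0⊕0⊕0⊕1⊕0⊕0⊕0⊕0⊕1⊕0⊕1⊕0⊕0⊕0⊕0⊕0 = 1
Syndrome s16…s1 = 11010 → error at position 26.
Flip position 26: 1010110010010010001000010100000 → 1010110010010010001000010000000
Read data bits from positions 3,5,6,7,9,10,11,12,13,14,15,17,18,19,20,21,22,23,24,25,26,27,28,29,30,31: 11101001001001000010000000

11101001001001000010000000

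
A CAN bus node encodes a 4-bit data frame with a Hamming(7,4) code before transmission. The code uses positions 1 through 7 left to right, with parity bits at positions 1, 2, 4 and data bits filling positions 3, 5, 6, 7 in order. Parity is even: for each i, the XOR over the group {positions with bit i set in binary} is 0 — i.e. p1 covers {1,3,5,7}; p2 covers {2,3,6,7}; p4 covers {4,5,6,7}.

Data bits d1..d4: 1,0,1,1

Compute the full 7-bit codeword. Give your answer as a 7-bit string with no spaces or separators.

0110011

Place data at non-parity positions: p1 p2 1 p4 0 1 1
p1 (pos 1,3,5,7): XOR of data positions = 1⊕0⊕1 = 0
p2 (pos 2,3,6,7): XOR of data positions = 1⊕1⊕1 = 1
p4 (pos 4,5,6,7): XOR of data positions = 0⊕1⊕1 = 0
Codeword: 0110011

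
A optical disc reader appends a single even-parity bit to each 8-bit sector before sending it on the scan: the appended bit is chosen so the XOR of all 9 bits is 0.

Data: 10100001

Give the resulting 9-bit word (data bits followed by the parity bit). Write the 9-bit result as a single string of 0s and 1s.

XOR of the 8 data bits: 1⊕0⊕1⊕0⊕0⊕0⊕0⊕1 = 1
Parity bit = 1 (so all 9 bits XOR to 0).

101000011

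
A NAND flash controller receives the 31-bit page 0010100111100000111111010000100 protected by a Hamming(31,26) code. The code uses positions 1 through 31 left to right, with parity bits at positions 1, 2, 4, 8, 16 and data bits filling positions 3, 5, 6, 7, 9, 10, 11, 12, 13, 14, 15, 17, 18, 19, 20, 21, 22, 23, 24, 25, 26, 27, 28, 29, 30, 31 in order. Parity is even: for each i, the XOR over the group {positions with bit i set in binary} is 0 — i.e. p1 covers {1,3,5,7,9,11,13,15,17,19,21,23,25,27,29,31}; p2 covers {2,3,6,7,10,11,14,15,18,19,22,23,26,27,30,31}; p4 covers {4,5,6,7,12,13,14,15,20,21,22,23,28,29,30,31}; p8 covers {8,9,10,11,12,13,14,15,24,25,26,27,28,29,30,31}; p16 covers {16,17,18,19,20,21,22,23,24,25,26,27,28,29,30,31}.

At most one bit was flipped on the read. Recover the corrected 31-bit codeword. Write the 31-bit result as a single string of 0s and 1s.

0011100111100000111111010000100

s1 (pos 1,3,5,7,9,11,13,15,17,19,21,23,25,27,29,31): 0⊕1⊕1⊕0⊕1⊕1⊕0⊕0⊕1⊕1⊕1⊕0⊕0⊕0⊕1⊕0 = 0
s2 (pos 2,3,6,7,10,11,14,15,18,19,22,23,26,27,30,31): 0⊕1⊕0⊕0⊕1⊕1⊕0⊕0⊕1⊕1⊕1⊕0⊕0⊕0⊕0⊕0 = 0
s4 (pos 4,5,6,7,12,13,14,15,20,21,22,23,28,29,30,31): 0⊕1⊕0⊕0⊕0⊕0⊕0⊕0⊕1⊕1⊕1⊕0⊕0⊕1⊕0⊕0 = 1
s8 (pos 8,9,10,11,12,13,14,15,24,25,26,27,28,29,30,31): 1⊕1⊕1⊕1⊕0⊕0⊕0⊕0⊕1⊕0⊕0⊕0⊕0⊕1⊕0⊕0 = 0
s16 (pos 16,17,18,19,20,21,22,23,24,25,26,27,28,29,30,31): 0⊕1⊕1⊕1⊕1⊕1⊕1⊕0⊕1⊕0⊕0⊕0⊕0⊕1⊕0⊕0 = 0
Syndrome s16…s1 = 00100 → error at position 4.
Flip position 4: 0010100111100000111111010000100 → 0011100111100000111111010000100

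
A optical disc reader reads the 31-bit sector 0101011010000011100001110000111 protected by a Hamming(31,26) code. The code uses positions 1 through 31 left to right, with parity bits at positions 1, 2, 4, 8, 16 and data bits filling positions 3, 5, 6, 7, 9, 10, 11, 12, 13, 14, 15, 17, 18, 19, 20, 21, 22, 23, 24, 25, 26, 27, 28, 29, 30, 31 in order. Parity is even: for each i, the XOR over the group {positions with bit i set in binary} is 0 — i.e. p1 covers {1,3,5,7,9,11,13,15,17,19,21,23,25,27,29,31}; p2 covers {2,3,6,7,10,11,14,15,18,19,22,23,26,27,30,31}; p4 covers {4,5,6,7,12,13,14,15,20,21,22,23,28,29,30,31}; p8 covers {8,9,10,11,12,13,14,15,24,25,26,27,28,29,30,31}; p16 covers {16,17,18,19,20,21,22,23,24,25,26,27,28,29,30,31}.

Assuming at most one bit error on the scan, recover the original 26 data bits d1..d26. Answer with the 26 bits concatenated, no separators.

s1 (pos 1,3,5,7,9,11,13,15,17,19,21,23,25,27,29,31): 0⊕0⊕0⊕1⊕1⊕0⊕0⊕1⊕1⊕0⊕0⊕1⊕0⊕0⊕1⊕1 = 1
s2 (pos 2,3,6,7,10,11,14,15,18,19,22,23,26,27,30,31): 1⊕0⊕1⊕1⊕0⊕0⊕0⊕1⊕0⊕0⊕1⊕1⊕0⊕0⊕1⊕1 = 0
s4 (pos 4,5,6,7,12,13,14,15,20,21,22,23,28,29,30,31): 1⊕0⊕1⊕1⊕0⊕0⊕0⊕1⊕0⊕0⊕1⊕1⊕0⊕1⊕1⊕1 = 1
s8 (pos 8,9,10,11,12,13,14,15,24,25,26,27,28,29,30,31): 0⊕1⊕0⊕0⊕0⊕0⊕0⊕1⊕1⊕0⊕0⊕0⊕0⊕1⊕1⊕1 = 0
s16 (pos 16,17,18,19,20,21,22,23,24,25,26,27,28,29,30,31): 1⊕1⊕0⊕0⊕0⊕0⊕1⊕1⊕1⊕0⊕0⊕0⊕0⊕1⊕1⊕1 = 0
Syndrome s16…s1 = 00101 → error at position 5.
Flip position 5: 0101011010000011100001110000111 → 0101111010000011100001110000111
Read data bits from positions 3,5,6,7,9,10,11,12,13,14,15,17,18,19,20,21,22,23,24,25,26,27,28,29,30,31: 01111000001100001110000111

01111000001100001110000111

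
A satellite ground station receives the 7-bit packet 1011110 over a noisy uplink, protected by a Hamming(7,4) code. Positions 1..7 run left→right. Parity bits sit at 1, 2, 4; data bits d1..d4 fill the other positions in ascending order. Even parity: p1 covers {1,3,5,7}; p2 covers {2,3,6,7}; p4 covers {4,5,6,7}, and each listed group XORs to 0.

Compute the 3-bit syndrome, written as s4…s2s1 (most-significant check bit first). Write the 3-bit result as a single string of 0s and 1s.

s1 (pos 1,3,5,7): 1⊕1⊕1⊕0 = 1
s2 (pos 2,3,6,7): 0⊕1⊕1⊕0 = 0
s4 (pos 4,5,6,7): 1⊕1⊕1⊕0 = 1
Syndrome s4…s1 = 101 → error at position 5.

101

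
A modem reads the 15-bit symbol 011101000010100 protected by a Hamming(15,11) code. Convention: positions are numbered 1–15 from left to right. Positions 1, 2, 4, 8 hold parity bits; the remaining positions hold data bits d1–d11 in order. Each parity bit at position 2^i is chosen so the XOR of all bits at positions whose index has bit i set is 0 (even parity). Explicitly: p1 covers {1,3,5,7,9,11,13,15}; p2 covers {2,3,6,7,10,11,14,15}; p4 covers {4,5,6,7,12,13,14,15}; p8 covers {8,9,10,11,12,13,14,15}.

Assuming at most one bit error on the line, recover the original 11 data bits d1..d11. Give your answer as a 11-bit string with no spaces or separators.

s1 (pos 1,3,5,7,9,11,13,15): 0⊕1⊕0⊕0⊕0⊕1⊕1⊕0 = 1
s2 (pos 2,3,6,7,10,11,14,15): 1⊕1⊕1⊕0⊕0⊕1⊕0⊕0 = 0
s4 (pos 4,5,6,7,12,13,14,15): 1⊕0⊕1⊕0⊕0⊕1⊕0⊕0 = 1
s8 (pos 8,9,10,11,12,13,14,15): 0⊕0⊕0⊕1⊕0⊕1⊕0⊕0 = 0
Syndrome s8…s1 = 0101 → error at position 5.
Flip position 5: 011101000010100 → 011111000010100
Read data bits from positions 3,5,6,7,9,10,11,12,13,14,15: 11100010100

11100010100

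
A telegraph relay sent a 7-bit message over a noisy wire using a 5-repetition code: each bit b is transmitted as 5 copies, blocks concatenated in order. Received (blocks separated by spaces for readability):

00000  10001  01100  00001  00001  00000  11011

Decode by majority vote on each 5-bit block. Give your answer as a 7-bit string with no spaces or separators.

0000001

Block 1 (00000): 0 ones → 0
Block 2 (10001): 2 ones → 0
Block 3 (01100): 2 ones → 0
Block 4 (00001): 1 one → 0
Block 5 (00001): 1 one → 0
Block 6 (00000): 0 ones → 0
Block 7 (11011): 4 ones → 1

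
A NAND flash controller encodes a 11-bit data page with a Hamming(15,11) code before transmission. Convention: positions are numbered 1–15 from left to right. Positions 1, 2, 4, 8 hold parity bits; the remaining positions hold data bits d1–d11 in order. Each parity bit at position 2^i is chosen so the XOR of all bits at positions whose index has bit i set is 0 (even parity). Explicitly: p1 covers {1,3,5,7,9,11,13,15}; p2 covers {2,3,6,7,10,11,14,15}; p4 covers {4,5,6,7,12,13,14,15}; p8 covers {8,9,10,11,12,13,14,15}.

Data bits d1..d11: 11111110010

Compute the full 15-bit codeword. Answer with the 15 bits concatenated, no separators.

101011101110010

Place data at non-parity positions: p1 p2 1 p4 1 1 1 p8 1 1 1 0 0 1 0
p1 (pos 1,3,5,7,9,11,13,15): XOR of data positions = 1⊕1⊕1⊕1⊕1⊕0⊕0 = 1
p2 (pos 2,3,6,7,10,11,14,15): XOR of data positions = 1⊕1⊕1⊕1⊕1⊕1⊕0 = 0
p4 (pos 4,5,6,7,12,13,14,15): XOR of data positions = 1⊕1⊕1⊕0⊕0⊕1⊕0 = 0
p8 (pos 8,9,10,11,12,13,14,15): XOR of data positions = 1⊕1⊕1⊕0⊕0⊕1⊕0 = 0
Codeword: 101011101110010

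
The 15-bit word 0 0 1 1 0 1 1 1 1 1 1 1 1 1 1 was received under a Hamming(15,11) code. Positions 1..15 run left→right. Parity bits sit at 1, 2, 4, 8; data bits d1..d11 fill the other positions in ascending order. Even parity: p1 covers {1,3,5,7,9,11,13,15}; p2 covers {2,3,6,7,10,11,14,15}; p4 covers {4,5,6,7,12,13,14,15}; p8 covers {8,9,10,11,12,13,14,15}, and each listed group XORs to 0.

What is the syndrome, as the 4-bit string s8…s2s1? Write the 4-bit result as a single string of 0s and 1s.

s1 (pos 1,3,5,7,9,11,13,15): 0⊕1⊕0⊕1⊕1⊕1⊕1⊕1 = 0
s2 (pos 2,3,6,7,10,11,14,15): 0⊕1⊕1⊕1⊕1⊕1⊕1⊕1 = 1
s4 (pos 4,5,6,7,12,13,14,15): 1⊕0⊕1⊕1⊕1⊕1⊕1⊕1 = 1
s8 (pos 8,9,10,11,12,13,14,15): 1⊕1⊕1⊕1⊕1⊕1⊕1⊕1 = 0
Syndrome s8…s1 = 0110 → error at position 6.

0110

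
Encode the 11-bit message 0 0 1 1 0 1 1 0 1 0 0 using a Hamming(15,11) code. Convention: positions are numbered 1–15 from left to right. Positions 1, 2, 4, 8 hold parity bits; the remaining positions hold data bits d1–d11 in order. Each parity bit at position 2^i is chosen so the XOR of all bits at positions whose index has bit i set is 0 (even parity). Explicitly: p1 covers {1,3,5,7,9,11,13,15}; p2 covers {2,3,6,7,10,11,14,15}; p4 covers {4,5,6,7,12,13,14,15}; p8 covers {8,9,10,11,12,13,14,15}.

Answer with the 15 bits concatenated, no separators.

100101110110100

Place data at non-parity positions: p1 p2 0 p4 0 1 1 p8 0 1 1 0 1 0 0
p1 (pos 1,3,5,7,9,11,13,15): XOR of data positions = 0⊕0⊕1⊕0⊕1⊕1⊕0 = 1
p2 (pos 2,3,6,7,10,11,14,15): XOR of data positions = 0⊕1⊕1⊕1⊕1⊕0⊕0 = 0
p4 (pos 4,5,6,7,12,13,14,15): XOR of data positions = 0⊕1⊕1⊕0⊕1⊕0⊕0 = 1
p8 (pos 8,9,10,11,12,13,14,15): XOR of data positions = 0⊕1⊕1⊕0⊕1⊕0⊕0 = 1
Codeword: 100101110110100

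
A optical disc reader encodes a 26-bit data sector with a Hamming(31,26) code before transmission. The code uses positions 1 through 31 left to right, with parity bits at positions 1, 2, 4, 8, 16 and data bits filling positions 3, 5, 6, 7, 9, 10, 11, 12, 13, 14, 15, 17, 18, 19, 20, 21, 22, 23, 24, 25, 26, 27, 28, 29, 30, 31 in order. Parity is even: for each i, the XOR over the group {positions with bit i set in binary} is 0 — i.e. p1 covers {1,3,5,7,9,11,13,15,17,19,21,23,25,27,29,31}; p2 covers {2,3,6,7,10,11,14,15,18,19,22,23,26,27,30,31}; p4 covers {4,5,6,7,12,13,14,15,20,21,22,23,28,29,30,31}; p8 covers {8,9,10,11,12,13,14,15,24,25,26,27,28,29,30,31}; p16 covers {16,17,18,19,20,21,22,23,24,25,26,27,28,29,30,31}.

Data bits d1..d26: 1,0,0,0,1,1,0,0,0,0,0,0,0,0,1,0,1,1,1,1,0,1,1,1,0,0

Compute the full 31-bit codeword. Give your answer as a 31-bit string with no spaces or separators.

0111000111000000000101111011100

Place data at non-parity positions: p1 p2 1 p4 0 0 0 p8 1 1 0 0 0 0 0 p16 0 0 0 1 0 1 1 1 1 0 1 1 1 0 0
p1 (pos 1,3,5,7,9,11,13,15,17,19,21,23,25,27,29,31): XOR of data positions = 1⊕0⊕0⊕1⊕0⊕0⊕0⊕0⊕0⊕0⊕1⊕1⊕1⊕1⊕0 = 0
p2 (pos 2,3,6,7,10,11,14,15,18,19,22,23,26,27,30,31): XOR of data positions = 1⊕0⊕0⊕1⊕0⊕0⊕0⊕0⊕0⊕1⊕1⊕0⊕1⊕0⊕0 = 1
p4 (pos 4,5,6,7,12,13,14,15,20,21,22,23,28,29,30,31): XOR of data positions = 0⊕0⊕0⊕0⊕0⊕0⊕0⊕1⊕0⊕1⊕1⊕1⊕1⊕0⊕0 = 1
p8 (pos 8,9,10,11,12,13,14,15,24,25,26,27,28,29,30,31): XOR of data positions = 1⊕1⊕0⊕0⊕0⊕0⊕0⊕1⊕1⊕0⊕1⊕1⊕1⊕0⊕0 = 1
p16 (pos 16,17,18,19,20,21,22,23,24,25,26,27,28,29,30,31): XOR of data positions = 0⊕0⊕0⊕1⊕0⊕1⊕1⊕1⊕1⊕0⊕1⊕1⊕1⊕0⊕0 = 0
Codeword: 0111000111000000000101111011100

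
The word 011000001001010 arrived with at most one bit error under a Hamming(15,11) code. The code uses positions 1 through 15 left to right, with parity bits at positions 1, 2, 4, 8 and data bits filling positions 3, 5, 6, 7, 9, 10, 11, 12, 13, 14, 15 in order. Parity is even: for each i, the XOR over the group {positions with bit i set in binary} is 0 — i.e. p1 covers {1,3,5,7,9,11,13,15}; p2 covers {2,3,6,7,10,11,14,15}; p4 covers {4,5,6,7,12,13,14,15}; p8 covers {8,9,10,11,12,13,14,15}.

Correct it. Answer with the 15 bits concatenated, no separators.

s1 (pos 1,3,5,7,9,11,13,15): 0⊕1⊕0⊕0⊕1⊕0⊕0⊕0 = 0
s2 (pos 2,3,6,7,10,11,14,15): 1⊕1⊕0⊕0⊕0⊕0⊕1⊕0 = 1
s4 (pos 4,5,6,7,12,13,14,15): 0⊕0⊕0⊕0⊕1⊕0⊕1⊕0 = 0
s8 (pos 8,9,10,11,12,13,14,15): 0⊕1⊕0⊕0⊕1⊕0⊕1⊕0 = 1
Syndrome s8…s1 = 1010 → error at position 10.
Flip position 10: 011000001001010 → 011000001101010

011000001101010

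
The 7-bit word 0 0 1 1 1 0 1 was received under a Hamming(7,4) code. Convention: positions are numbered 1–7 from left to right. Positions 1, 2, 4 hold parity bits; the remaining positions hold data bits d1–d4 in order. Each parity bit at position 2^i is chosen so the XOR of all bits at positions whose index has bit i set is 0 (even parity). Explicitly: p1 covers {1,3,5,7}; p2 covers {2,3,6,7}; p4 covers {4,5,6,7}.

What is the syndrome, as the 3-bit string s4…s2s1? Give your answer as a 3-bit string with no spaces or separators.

s1 (pos 1,3,5,7): 0⊕1⊕1⊕1 = 1
s2 (pos 2,3,6,7): 0⊕1⊕0⊕1 = 0
s4 (pos 4,5,6,7): 1⊕1⊕0⊕1 = 1
Syndrome s4…s1 = 101 → error at position 5.

101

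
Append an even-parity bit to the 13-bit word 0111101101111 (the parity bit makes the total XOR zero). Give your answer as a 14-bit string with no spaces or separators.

XOR of the 13 data bits: 0⊕1⊕1⊕1⊕1⊕0⊕1⊕1⊕0⊕1⊕1⊕1⊕1 = 0
Parity bit = 0 (so all 14 bits XOR to 0).

01111011011110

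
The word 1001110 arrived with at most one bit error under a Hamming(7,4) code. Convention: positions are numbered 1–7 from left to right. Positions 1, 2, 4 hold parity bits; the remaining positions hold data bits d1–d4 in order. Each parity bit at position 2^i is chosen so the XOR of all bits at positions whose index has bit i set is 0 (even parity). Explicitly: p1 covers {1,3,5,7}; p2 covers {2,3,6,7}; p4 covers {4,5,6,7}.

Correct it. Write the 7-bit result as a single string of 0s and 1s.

1001100

s1 (pos 1,3,5,7): 1⊕0⊕1⊕0 = 0
s2 (pos 2,3,6,7): 0⊕0⊕1⊕0 = 1
s4 (pos 4,5,6,7): 1⊕1⊕1⊕0 = 1
Syndrome s4…s1 = 110 → error at position 6.
Flip position 6: 1001110 → 1001100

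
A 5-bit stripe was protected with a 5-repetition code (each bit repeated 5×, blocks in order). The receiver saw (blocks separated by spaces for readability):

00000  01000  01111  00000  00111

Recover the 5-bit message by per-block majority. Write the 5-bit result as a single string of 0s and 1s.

00101

Block 1 (00000): 0 ones → 0
Block 2 (01000): 1 one → 0
Block 3 (01111): 4 ones → 1
Block 4 (00000): 0 ones → 0
Block 5 (00111): 3 ones → 1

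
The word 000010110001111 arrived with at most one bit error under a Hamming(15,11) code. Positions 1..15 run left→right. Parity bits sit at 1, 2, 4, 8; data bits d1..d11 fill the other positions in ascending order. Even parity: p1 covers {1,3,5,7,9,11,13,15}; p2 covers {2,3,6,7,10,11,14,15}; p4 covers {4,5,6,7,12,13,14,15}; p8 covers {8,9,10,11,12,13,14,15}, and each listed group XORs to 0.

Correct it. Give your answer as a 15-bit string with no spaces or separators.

s1 (pos 1,3,5,7,9,11,13,15): 0⊕0⊕1⊕1⊕0⊕0⊕1⊕1 = 0
s2 (pos 2,3,6,7,10,11,14,15): 0⊕0⊕0⊕1⊕0⊕0⊕1⊕1 = 1
s4 (pos 4,5,6,7,12,13,14,15): 0⊕1⊕0⊕1⊕1⊕1⊕1⊕1 = 0
s8 (pos 8,9,10,11,12,13,14,15): 1⊕0⊕0⊕0⊕1⊕1⊕1⊕1 = 1
Syndrome s8…s1 = 1010 → error at position 10.
Flip position 10: 000010110001111 → 000010110101111

000010110101111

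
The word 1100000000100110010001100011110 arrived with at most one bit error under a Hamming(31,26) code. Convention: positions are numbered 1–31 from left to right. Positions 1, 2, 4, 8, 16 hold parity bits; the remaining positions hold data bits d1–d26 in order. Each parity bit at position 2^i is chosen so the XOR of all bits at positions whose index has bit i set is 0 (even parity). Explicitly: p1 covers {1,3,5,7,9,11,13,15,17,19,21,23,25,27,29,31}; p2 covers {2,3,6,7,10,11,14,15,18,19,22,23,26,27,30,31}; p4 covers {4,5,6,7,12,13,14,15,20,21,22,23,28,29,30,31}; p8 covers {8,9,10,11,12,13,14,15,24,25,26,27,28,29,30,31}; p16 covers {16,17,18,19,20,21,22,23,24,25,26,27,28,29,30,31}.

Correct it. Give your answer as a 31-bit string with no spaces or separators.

1100000000100110010001100011100

s1 (pos 1,3,5,7,9,11,13,15,17,19,21,23,25,27,29,31): 1⊕0⊕0⊕0⊕0⊕1⊕0⊕1⊕0⊕0⊕0⊕1⊕0⊕1⊕1⊕0 = 0
s2 (pos 2,3,6,7,10,11,14,15,18,19,22,23,26,27,30,31): 1⊕0⊕0⊕0⊕0⊕1⊕1⊕1⊕1⊕0⊕1⊕1⊕0⊕1⊕1⊕0 = 1
s4 (pos 4,5,6,7,12,13,14,15,20,21,22,23,28,29,30,31): 0⊕0⊕0⊕0⊕0⊕0⊕1⊕1⊕0⊕0⊕1⊕1⊕1⊕1⊕1⊕0 = 1
s8 (pos 8,9,10,11,12,13,14,15,24,25,26,27,28,29,30,31): 0⊕0⊕0⊕1⊕0⊕0⊕1⊕1⊕0⊕0⊕0⊕1⊕1⊕1⊕1⊕0 = 1
s16 (pos 16,17,18,19,20,21,22,23,24,25,26,27,28,29,30,31): 0⊕0⊕1⊕0⊕0⊕0⊕1⊕1⊕0⊕0⊕0⊕1⊕1⊕1⊕1⊕0 = 1
Syndrome s16…s1 = 11110 → error at position 30.
Flip position 30: 1100000000100110010001100011110 → 1100000000100110010001100011100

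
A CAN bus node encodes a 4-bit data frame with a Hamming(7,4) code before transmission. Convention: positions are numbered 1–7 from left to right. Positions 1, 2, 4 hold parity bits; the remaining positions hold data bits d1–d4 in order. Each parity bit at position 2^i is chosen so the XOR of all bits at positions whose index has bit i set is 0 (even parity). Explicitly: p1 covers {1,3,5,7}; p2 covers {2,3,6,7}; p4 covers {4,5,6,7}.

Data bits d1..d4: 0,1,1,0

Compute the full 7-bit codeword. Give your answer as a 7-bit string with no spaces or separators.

Place data at non-parity positions: p1 p2 0 p4 1 1 0
p1 (pos 1,3,5,7): XOR of data positions = 0⊕1⊕0 = 1
p2 (pos 2,3,6,7): XOR of data positions = 0⊕1⊕0 = 1
p4 (pos 4,5,6,7): XOR of data positions = 1⊕1⊕0 = 0
Codeword: 1100110

1100110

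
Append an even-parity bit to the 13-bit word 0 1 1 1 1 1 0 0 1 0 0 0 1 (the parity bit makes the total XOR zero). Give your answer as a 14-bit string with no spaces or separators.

XOR of the 13 data bits: 0⊕1⊕1⊕1⊕1⊕1⊕0⊕0⊕1⊕0⊕0⊕0⊕1 = 1
Parity bit = 1 (so all 14 bits XOR to 0).

01111100100011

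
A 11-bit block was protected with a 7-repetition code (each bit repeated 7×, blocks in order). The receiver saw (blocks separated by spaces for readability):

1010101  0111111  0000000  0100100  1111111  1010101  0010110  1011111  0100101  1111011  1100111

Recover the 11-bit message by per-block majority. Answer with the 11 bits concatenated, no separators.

11001101011

Block 1 (1010101): 4 ones → 1
Block 2 (0111111): 6 ones → 1
Block 3 (0000000): 0 ones → 0
Block 4 (0100100): 2 ones → 0
Block 5 (1111111): 7 ones → 1
Block 6 (1010101): 4 ones → 1
Block 7 (0010110): 3 ones → 0
Block 8 (1011111): 6 ones → 1
Block 9 (0100101): 3 ones → 0
Block 10 (1111011): 6 ones → 1
Block 11 (1100111): 5 ones → 1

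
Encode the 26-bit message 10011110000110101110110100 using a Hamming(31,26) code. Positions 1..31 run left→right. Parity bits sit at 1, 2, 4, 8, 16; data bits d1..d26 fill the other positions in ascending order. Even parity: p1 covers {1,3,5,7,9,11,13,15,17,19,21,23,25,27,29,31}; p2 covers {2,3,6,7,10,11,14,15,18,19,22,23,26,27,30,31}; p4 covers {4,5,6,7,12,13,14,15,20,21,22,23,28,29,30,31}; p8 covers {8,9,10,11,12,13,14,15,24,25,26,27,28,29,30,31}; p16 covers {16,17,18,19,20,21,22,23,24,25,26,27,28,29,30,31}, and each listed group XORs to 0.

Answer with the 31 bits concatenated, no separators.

0111001111100001110101110110100

Place data at non-parity positions: p1 p2 1 p4 0 0 1 p8 1 1 1 0 0 0 0 p16 1 1 0 1 0 1 1 1 0 1 1 0 1 0 0
p1 (pos 1,3,5,7,9,11,13,15,17,19,21,23,25,27,29,31): XOR of data positions = 1⊕0⊕1⊕1⊕1⊕0⊕0⊕1⊕0⊕0⊕1⊕0⊕1⊕1⊕0 = 0
p2 (pos 2,3,6,7,10,11,14,15,18,19,22,23,26,27,30,31): XOR of data positions = 1⊕0⊕1⊕1⊕1⊕0⊕0⊕1⊕0⊕1⊕1⊕1⊕1⊕0⊕0 = 1
p4 (pos 4,5,6,7,12,13,14,15,20,21,22,23,28,29,30,31): XOR of data positions = 0⊕0⊕1⊕0⊕0⊕0⊕0⊕1⊕0⊕1⊕1⊕0⊕1⊕0⊕0 = 1
p8 (pos 8,9,10,11,12,13,14,15,24,25,26,27,28,29,30,31): XOR of data positions = 1⊕1⊕1⊕0⊕0⊕0⊕0⊕1⊕0⊕1⊕1⊕0⊕1⊕0⊕0 = 1
p16 (pos 16,17,18,19,20,21,22,23,24,25,26,27,28,29,30,31): XOR of data positions = 1⊕1⊕0⊕1⊕0⊕1⊕1⊕1⊕0⊕1⊕1⊕0⊕1⊕0⊕0 = 1
Codeword: 0111001111100001110101110110100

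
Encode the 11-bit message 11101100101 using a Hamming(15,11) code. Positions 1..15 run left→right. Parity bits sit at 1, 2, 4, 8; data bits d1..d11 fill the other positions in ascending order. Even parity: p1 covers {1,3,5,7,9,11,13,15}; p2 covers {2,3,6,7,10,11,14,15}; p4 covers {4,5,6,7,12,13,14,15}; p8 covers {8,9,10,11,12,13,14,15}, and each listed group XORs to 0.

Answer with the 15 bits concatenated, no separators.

Place data at non-parity positions: p1 p2 1 p4 1 1 0 p8 1 1 0 0 1 0 1
p1 (pos 1,3,5,7,9,11,13,15): XOR of data positions = 1⊕1⊕0⊕1⊕0⊕1⊕1 = 1
p2 (pos 2,3,6,7,10,11,14,15): XOR of data positions = 1⊕1⊕0⊕1⊕0⊕0⊕1 = 0
p4 (pos 4,5,6,7,12,13,14,15): XOR of data positions = 1⊕1⊕0⊕0⊕1⊕0⊕1 = 0
p8 (pos 8,9,10,11,12,13,14,15): XOR of data positions = 1⊕1⊕0⊕0⊕1⊕0⊕1 = 0
Codeword: 101011001100101

101011001100101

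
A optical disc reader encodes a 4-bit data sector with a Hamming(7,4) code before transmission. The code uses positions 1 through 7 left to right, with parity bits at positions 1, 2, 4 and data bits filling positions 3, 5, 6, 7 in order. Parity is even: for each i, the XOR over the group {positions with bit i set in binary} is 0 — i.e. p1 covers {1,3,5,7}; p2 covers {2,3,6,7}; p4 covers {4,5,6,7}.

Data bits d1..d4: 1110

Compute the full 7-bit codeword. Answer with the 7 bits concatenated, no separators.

0010110

Place data at non-parity positions: p1 p2 1 p4 1 1 0
p1 (pos 1,3,5,7): XOR of data positions = 1⊕1⊕0 = 0
p2 (pos 2,3,6,7): XOR of data positions = 1⊕1⊕0 = 0
p4 (pos 4,5,6,7): XOR of data positions = 1⊕1⊕0 = 0
Codeword: 0010110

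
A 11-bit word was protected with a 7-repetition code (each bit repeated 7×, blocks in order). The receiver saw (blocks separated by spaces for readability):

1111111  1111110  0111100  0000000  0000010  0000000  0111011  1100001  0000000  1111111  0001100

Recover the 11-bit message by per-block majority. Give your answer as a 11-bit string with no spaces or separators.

11100010010

Block 1 (1111111): 7 ones → 1
Block 2 (1111110): 6 ones → 1
Block 3 (0111100): 4 ones → 1
Block 4 (0000000): 0 ones → 0
Block 5 (0000010): 1 one → 0
Block 6 (0000000): 0 ones → 0
Block 7 (0111011): 5 ones → 1
Block 8 (1100001): 3 ones → 0
Block 9 (0000000): 0 ones → 0
Block 10 (1111111): 7 ones → 1
Block 11 (0001100): 2 ones → 0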